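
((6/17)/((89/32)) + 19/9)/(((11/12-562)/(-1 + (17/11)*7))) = -0.04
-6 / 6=-1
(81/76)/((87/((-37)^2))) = 16.77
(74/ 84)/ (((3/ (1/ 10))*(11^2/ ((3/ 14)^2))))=37/ 3320240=0.00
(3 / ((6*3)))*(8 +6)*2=14 / 3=4.67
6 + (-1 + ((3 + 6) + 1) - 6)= 9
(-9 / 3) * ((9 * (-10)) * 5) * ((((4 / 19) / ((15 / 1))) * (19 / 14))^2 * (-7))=-24 / 7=-3.43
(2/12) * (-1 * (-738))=123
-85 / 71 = -1.20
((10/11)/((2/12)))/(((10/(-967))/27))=-156654/11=-14241.27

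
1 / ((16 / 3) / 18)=27 / 8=3.38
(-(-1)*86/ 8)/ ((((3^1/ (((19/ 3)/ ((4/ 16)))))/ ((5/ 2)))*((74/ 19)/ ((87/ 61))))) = 2250835/ 27084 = 83.11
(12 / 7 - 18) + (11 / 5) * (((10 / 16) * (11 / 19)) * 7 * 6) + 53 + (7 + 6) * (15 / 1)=141059 / 532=265.15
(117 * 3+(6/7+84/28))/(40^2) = 621/2800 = 0.22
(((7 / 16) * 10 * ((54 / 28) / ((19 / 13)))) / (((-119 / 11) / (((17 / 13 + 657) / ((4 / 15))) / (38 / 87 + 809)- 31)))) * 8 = 75995218035 / 636887524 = 119.32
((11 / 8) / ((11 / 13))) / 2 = 13 / 16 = 0.81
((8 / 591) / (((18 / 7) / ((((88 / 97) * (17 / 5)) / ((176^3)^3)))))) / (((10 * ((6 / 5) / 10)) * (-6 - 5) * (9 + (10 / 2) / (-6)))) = -17 / 18287898244664231165165568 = -0.00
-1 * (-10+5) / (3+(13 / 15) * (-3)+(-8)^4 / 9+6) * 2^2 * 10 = 1125 / 2596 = 0.43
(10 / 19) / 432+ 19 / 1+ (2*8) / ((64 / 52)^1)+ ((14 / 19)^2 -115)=-6429577 / 77976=-82.46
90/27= 10/3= 3.33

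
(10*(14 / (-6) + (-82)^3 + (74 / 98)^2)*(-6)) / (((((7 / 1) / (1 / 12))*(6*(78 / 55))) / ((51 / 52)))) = 4641709797175 / 102253788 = 45394.01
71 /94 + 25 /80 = 1.07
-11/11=-1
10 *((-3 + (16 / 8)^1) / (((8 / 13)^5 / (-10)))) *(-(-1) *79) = 733303675 / 8192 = 89514.61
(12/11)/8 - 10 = -217/22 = -9.86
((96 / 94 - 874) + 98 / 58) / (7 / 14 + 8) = -2375134 / 23171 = -102.50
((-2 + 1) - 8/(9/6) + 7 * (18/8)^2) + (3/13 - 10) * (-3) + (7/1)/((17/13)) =676417/10608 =63.76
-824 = -824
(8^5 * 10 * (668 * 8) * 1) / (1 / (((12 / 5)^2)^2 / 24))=302593867776 / 125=2420750942.21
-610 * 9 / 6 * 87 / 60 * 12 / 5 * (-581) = 9250101 / 5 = 1850020.20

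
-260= -260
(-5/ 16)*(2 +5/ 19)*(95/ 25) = -43/ 16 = -2.69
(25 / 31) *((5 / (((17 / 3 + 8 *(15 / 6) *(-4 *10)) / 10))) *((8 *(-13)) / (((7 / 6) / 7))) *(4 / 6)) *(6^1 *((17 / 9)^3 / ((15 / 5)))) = 5109520000 / 17951139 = 284.63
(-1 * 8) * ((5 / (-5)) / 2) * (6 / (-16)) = -3 / 2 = -1.50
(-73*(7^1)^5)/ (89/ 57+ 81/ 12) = -279735708/ 1895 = -147617.79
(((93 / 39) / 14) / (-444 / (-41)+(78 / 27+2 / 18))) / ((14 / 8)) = 0.01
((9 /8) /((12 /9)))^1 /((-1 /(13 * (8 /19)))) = -351 /76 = -4.62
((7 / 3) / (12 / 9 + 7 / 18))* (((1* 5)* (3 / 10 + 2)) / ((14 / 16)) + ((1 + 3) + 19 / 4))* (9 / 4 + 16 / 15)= 121987 / 1240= 98.38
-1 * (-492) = 492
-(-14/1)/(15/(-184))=-2576/15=-171.73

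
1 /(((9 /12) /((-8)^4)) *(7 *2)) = 8192 /21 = 390.10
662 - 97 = 565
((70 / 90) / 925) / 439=7 / 3654675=0.00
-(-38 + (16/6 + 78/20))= 943/30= 31.43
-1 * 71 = -71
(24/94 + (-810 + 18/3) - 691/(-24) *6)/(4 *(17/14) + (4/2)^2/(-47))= -830389/6280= -132.23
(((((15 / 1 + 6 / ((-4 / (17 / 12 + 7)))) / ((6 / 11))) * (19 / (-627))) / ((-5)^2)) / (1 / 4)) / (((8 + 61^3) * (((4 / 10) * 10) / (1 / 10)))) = -19 / 8171604000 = -0.00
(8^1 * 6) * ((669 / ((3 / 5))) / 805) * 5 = 53520 / 161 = 332.42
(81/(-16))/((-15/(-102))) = -1377/40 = -34.42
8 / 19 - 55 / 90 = -65 / 342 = -0.19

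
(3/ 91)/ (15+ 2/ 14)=3/ 1378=0.00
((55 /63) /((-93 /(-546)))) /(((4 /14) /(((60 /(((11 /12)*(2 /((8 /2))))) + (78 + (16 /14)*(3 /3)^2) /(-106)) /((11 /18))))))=3820.90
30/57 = 10/19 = 0.53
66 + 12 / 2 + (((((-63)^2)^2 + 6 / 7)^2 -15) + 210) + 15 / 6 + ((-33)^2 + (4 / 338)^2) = 694582645132043474263 / 2798978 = 248155807273956.23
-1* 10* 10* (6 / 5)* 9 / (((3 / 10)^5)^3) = -40000000000000000 / 531441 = -75267056926.36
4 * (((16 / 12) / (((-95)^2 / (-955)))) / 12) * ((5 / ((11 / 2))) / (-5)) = 1528 / 178695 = 0.01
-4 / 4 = -1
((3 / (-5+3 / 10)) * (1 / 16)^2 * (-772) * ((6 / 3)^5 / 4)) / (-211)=-2895 / 39668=-0.07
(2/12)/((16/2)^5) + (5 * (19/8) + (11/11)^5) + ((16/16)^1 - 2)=2334721/196608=11.88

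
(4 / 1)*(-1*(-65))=260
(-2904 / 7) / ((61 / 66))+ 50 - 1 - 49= -191664 / 427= -448.86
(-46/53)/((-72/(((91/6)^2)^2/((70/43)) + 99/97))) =939829757579/2398584960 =391.83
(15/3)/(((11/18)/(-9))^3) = -15971.18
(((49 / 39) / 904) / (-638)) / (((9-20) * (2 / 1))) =49 / 494853216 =0.00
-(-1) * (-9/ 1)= -9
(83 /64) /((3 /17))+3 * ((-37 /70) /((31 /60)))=178315 /41664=4.28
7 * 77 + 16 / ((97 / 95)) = 53803 / 97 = 554.67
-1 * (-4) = 4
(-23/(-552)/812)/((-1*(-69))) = 1/1344672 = 0.00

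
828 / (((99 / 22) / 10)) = 1840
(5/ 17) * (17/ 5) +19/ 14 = 33/ 14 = 2.36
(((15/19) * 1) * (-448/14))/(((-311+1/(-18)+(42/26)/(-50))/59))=20709000/4322177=4.79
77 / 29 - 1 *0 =77 / 29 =2.66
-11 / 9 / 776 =-11 / 6984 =-0.00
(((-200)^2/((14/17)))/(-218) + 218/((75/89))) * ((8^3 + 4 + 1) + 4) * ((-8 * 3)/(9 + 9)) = -24930.62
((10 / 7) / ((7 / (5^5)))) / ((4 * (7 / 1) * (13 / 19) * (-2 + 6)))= 296875 / 35672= 8.32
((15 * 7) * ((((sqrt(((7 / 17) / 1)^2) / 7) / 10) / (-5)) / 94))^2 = 441 / 255360400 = 0.00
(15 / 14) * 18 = 135 / 7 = 19.29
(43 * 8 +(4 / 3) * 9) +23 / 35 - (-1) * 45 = 14058 / 35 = 401.66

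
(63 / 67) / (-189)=-1 / 201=-0.00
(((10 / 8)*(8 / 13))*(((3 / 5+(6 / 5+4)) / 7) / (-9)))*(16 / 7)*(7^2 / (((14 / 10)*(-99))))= 4640 / 81081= 0.06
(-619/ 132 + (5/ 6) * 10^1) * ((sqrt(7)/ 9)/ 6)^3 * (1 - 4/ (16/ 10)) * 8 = -0.01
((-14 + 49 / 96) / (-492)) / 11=1295 / 519552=0.00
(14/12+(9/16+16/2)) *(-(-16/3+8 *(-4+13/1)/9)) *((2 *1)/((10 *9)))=-0.58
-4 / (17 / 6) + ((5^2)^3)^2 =4150390601 / 17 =244140623.59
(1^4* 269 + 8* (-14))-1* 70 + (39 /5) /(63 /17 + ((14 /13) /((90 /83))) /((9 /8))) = 36429996 /410711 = 88.70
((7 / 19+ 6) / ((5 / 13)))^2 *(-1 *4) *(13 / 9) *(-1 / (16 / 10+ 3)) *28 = 3602623024 / 373635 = 9642.09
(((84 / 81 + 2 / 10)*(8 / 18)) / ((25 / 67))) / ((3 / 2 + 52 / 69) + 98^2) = 2058776 / 13422337875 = 0.00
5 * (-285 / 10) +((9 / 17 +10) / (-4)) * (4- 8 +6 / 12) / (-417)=-8082713 / 56712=-142.52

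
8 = 8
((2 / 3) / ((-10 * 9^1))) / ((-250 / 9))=1 / 3750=0.00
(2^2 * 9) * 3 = 108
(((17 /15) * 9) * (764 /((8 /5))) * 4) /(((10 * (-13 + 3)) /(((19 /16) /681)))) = -0.34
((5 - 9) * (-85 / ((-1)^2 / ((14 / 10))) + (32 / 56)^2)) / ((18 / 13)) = 151190 / 441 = 342.83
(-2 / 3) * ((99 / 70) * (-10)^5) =660000 / 7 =94285.71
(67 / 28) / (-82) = -67 / 2296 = -0.03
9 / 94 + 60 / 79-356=-2637305 / 7426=-355.14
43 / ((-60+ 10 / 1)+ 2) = -43 / 48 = -0.90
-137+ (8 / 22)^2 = -16561 / 121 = -136.87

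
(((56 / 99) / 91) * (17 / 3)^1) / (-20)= -34 / 19305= -0.00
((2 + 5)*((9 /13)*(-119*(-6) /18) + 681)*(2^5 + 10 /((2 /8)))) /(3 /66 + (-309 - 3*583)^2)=102120480 /1211314117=0.08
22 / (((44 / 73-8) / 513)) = -15257 / 10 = -1525.70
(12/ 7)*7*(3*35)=1260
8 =8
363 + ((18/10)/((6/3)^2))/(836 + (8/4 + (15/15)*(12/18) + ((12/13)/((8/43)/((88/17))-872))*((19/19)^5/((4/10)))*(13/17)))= 128072385243381/352815966760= 363.00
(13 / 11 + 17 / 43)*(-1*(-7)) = 5222 / 473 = 11.04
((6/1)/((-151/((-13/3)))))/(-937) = -26/141487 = -0.00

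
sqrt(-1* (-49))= 7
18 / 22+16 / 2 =97 / 11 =8.82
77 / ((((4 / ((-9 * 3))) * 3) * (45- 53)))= 693 / 32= 21.66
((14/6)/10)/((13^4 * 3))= 7/2570490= 0.00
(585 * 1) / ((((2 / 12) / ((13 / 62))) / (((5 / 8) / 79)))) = 114075 / 19592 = 5.82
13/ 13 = 1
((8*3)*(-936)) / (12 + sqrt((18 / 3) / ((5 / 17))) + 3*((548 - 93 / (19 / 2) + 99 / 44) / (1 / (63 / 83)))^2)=-29928643268166559536122880 / 672642633474441797656407551 + 11855846679704322048*sqrt(510) / 672642633474441797656407551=-0.04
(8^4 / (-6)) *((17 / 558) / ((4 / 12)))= -17408 / 279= -62.39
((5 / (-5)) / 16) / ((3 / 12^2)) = -3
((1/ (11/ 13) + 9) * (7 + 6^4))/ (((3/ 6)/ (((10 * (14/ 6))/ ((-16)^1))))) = -1276940/ 33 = -38695.15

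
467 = 467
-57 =-57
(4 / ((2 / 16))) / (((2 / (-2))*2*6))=-8 / 3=-2.67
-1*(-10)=10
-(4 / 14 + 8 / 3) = -62 / 21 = -2.95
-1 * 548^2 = -300304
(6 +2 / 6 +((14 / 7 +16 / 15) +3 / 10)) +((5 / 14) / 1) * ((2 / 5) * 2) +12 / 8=402 / 35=11.49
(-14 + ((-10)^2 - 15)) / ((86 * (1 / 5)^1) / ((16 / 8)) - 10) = -355 / 7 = -50.71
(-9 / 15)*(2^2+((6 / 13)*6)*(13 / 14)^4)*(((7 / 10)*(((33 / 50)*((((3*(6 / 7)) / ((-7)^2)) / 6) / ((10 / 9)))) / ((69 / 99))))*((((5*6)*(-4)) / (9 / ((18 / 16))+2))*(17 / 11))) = 23797497141 / 67648175000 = 0.35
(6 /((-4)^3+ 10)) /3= -1 /27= -0.04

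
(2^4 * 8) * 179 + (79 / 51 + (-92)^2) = 1600255 / 51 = 31377.55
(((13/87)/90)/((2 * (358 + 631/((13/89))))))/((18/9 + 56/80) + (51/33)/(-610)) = 113399/1723720159800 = 0.00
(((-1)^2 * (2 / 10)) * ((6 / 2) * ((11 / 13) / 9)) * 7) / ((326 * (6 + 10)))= 77 / 1017120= 0.00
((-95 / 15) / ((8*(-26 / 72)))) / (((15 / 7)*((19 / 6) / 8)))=168 / 65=2.58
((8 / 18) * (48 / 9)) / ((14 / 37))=1184 / 189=6.26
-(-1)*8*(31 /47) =248 /47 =5.28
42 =42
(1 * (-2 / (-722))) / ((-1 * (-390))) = 1 / 140790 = 0.00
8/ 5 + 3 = 23/ 5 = 4.60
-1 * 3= -3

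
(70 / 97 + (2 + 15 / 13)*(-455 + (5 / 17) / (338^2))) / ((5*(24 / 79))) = -55499355024517 / 58777167072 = -944.23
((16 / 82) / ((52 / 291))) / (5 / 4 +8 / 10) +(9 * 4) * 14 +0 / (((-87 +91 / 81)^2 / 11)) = 11025552 / 21853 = 504.53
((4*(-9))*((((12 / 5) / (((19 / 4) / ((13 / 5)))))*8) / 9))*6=-119808 / 475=-252.23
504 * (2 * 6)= 6048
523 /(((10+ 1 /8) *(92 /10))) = 10460 /1863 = 5.61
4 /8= 1 /2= 0.50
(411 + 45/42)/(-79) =-5.22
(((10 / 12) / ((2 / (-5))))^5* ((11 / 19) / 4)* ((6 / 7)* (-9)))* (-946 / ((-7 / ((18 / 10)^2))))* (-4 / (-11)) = 1662890625 / 238336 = 6977.09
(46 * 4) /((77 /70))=1840 /11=167.27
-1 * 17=-17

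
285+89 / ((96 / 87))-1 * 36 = 10549 / 32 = 329.66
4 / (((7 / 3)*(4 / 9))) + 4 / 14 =29 / 7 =4.14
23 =23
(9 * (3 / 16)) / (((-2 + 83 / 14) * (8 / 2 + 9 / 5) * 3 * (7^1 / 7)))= 63 / 2552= 0.02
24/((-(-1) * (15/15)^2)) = 24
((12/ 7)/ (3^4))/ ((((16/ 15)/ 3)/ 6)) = 5/ 14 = 0.36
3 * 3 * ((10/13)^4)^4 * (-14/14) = -90000000000000000/665416609183179841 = -0.14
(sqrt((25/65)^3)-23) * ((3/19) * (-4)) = 276/19-60 * sqrt(65)/3211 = 14.38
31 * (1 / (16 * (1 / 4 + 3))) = 31 / 52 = 0.60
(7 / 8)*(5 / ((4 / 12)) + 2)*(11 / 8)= 1309 / 64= 20.45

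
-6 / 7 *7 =-6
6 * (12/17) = 72/17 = 4.24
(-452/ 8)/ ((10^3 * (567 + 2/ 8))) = -113/ 1134500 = -0.00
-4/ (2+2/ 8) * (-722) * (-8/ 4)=-23104/ 9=-2567.11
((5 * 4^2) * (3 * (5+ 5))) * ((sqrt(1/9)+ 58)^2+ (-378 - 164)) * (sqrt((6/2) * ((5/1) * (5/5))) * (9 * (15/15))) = 239322485.32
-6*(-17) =102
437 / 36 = 12.14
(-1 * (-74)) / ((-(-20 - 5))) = 74 / 25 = 2.96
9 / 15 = 0.60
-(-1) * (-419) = -419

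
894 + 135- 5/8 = 8227/8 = 1028.38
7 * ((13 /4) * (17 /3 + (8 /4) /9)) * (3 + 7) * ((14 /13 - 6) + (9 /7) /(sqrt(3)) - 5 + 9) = -3710 /3 + 3445 * sqrt(3) /6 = -242.18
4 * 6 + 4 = 28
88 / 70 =44 / 35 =1.26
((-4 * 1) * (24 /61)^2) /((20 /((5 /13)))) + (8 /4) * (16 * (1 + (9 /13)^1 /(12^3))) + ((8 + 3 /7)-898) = -857.57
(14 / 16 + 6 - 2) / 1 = 39 / 8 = 4.88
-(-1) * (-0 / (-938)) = 0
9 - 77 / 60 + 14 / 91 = 6139 / 780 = 7.87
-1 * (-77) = 77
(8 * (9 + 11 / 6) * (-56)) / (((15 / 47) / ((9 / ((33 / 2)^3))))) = -1094912 / 35937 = -30.47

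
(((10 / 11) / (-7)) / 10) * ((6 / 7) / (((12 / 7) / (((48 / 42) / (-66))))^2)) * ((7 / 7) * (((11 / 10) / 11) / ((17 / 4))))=-4 / 149677605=-0.00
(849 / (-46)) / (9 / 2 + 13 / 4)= -1698 / 713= -2.38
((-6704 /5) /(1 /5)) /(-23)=6704 /23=291.48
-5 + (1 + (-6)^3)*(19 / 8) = -515.62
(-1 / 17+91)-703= -10405 / 17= -612.06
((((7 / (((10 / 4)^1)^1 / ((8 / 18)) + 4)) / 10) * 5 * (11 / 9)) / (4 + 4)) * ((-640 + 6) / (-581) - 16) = -4331 / 5229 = -0.83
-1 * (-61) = 61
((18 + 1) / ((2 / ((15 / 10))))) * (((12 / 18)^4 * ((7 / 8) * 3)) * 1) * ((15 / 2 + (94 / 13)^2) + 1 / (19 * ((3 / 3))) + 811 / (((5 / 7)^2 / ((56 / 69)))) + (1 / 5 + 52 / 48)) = 209559003157 / 20989800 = 9983.85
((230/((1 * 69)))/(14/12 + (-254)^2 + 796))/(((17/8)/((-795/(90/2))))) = -8480/19985829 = -0.00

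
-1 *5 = -5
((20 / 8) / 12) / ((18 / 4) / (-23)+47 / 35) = 4025 / 22164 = 0.18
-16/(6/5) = -40/3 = -13.33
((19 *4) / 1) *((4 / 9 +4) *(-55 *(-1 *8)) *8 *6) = 21401600 / 3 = 7133866.67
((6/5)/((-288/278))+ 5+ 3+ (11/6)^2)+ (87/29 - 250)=-85247/360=-236.80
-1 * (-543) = 543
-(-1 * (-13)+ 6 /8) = -55 /4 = -13.75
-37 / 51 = -0.73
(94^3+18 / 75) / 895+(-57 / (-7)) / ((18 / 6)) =930.74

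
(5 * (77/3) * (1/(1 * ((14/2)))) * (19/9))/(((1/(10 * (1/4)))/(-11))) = -57475/54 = -1064.35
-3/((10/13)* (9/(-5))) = 13/6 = 2.17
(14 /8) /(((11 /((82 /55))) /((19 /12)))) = 5453 /14520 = 0.38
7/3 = 2.33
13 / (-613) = -13 / 613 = -0.02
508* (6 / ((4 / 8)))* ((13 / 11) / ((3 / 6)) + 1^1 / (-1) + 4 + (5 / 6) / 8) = 366649 / 11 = 33331.73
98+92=190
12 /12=1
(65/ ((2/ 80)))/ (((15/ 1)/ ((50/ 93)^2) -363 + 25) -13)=-1300000/ 149553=-8.69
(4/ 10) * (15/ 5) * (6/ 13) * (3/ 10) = 54/ 325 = 0.17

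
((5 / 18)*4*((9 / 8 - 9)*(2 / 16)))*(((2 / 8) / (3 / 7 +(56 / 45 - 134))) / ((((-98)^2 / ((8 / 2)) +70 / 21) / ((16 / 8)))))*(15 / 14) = 70875 / 38484413312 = 0.00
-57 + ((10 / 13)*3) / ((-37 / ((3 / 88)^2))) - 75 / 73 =-7889271807 / 135957536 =-58.03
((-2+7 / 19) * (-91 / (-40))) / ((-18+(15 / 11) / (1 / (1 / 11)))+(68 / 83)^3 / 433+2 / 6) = 253531475930733 / 1198139479333120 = 0.21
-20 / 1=-20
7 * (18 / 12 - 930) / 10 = -12999 / 20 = -649.95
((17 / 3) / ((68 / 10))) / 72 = 5 / 432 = 0.01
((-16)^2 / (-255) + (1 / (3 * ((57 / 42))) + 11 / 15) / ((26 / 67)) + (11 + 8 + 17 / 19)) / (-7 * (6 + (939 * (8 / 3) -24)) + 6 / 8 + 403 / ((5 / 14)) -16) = -5394914 / 4103812869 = -0.00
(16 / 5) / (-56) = -2 / 35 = -0.06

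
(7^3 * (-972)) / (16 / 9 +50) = -1500282 / 233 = -6438.98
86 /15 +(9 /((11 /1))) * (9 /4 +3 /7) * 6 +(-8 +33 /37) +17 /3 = 496901 /28490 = 17.44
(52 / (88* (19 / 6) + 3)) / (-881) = -12 / 57265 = -0.00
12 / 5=2.40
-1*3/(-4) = 3/4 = 0.75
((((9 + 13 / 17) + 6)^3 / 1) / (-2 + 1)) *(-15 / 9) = 96244160 / 14739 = 6529.90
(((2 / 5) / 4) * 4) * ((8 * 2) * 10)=64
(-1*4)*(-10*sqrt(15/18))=20*sqrt(30)/3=36.51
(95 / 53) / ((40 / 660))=29.58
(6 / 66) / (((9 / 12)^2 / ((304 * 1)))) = 4864 / 99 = 49.13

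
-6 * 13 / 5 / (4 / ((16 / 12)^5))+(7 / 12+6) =-15959 / 1620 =-9.85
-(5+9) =-14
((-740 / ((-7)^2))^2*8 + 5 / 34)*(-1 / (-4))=148959205 / 326536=456.18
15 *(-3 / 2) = -45 / 2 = -22.50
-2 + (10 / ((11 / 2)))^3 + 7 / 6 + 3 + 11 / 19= 1328603 / 151734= 8.76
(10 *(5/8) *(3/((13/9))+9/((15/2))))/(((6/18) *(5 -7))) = -30.72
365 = 365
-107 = -107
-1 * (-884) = 884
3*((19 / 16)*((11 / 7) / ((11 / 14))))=57 / 8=7.12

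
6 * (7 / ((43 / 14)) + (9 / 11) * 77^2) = 1252146 / 43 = 29119.67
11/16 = 0.69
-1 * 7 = -7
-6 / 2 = -3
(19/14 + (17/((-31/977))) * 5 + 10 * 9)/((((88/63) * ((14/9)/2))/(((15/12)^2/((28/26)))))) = -29562474825/8555008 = -3455.58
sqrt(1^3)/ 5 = 1/ 5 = 0.20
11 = 11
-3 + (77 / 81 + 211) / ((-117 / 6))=-43813 / 3159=-13.87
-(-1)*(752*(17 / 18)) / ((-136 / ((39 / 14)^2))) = -7943 / 196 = -40.53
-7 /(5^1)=-1.40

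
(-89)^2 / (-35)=-7921 / 35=-226.31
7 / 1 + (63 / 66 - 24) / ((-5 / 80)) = 4133 / 11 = 375.73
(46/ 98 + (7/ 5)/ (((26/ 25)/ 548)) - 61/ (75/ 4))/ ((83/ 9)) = 105330741/ 1321775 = 79.69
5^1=5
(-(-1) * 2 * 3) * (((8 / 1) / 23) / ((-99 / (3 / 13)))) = -16 / 3289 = -0.00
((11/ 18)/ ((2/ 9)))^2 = 7.56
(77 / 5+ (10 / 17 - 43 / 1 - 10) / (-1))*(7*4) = 161392 / 85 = 1898.73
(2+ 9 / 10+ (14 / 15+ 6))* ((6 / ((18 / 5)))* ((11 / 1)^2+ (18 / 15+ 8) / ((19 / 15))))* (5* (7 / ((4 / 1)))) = 25162025 / 1368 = 18393.29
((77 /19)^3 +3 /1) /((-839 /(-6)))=2862660 /5754701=0.50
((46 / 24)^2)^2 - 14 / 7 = 238369 / 20736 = 11.50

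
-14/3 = -4.67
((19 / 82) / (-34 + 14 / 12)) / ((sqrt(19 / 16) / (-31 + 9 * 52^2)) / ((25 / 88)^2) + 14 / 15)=-55242768041015625 / 7306128083605652234 + 3771710662500 * sqrt(19) / 3653064041802826117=-0.01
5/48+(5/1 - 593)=-28219/48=-587.90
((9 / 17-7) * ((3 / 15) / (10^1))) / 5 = -11 / 425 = -0.03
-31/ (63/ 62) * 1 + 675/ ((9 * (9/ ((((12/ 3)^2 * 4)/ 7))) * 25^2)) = -47858/ 1575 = -30.39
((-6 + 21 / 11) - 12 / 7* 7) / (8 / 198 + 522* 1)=-0.03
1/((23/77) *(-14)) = -11/46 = -0.24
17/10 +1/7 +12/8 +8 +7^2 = 2112/35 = 60.34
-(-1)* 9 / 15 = 3 / 5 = 0.60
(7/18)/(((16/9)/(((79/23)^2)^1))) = 43687/16928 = 2.58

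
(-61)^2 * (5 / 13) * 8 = 148840 / 13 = 11449.23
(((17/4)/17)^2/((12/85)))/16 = 85/3072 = 0.03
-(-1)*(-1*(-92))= 92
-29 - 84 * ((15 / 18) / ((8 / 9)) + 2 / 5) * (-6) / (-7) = -1253 / 10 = -125.30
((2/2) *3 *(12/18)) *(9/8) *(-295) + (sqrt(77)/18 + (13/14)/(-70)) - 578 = -304232/245 + sqrt(77)/18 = -1241.28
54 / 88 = 27 / 44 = 0.61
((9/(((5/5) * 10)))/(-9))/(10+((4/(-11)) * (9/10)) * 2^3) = -11/812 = -0.01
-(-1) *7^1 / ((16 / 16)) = 7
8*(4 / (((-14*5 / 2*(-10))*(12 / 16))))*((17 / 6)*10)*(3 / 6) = 1.73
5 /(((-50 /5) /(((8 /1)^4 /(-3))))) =2048 /3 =682.67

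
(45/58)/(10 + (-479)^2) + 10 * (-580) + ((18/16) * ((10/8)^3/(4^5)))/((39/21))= -263044441760474435/45352499019776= -5800.00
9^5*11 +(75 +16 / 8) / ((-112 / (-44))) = 2598277 / 4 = 649569.25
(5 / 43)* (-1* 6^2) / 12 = -15 / 43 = -0.35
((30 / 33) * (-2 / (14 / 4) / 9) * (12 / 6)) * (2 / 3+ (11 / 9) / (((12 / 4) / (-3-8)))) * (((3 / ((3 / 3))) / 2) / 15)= 824 / 18711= 0.04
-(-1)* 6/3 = 2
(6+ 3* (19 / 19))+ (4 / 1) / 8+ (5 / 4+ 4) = 59 / 4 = 14.75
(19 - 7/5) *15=264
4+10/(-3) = 2/3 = 0.67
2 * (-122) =-244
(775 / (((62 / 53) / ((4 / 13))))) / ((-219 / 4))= -10600 / 2847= -3.72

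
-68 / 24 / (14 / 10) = -85 / 42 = -2.02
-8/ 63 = -0.13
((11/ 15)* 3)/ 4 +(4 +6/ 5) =23/ 4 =5.75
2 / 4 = 1 / 2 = 0.50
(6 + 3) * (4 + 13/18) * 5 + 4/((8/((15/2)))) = 865/4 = 216.25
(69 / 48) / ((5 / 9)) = 207 / 80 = 2.59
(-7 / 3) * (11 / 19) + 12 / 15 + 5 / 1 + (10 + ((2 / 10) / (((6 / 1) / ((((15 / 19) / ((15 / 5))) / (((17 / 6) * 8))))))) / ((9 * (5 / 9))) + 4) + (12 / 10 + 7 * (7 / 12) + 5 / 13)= 12152149 / 503880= 24.12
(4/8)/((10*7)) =1/140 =0.01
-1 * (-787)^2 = -619369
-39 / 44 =-0.89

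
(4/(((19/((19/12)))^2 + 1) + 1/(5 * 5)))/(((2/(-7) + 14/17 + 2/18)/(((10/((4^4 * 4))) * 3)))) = 11475/9216256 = 0.00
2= 2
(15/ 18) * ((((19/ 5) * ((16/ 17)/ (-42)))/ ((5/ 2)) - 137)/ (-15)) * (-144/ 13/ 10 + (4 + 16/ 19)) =2820304874/ 99201375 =28.43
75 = 75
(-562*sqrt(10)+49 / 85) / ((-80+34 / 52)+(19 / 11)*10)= -14014 / 1509005+160732*sqrt(10) / 17753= 28.62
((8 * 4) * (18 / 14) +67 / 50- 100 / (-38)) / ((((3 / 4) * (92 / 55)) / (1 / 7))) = 3300121 / 642390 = 5.14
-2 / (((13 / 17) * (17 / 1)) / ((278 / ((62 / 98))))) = -27244 / 403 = -67.60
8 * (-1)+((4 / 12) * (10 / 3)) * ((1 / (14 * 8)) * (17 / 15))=-12079 / 1512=-7.99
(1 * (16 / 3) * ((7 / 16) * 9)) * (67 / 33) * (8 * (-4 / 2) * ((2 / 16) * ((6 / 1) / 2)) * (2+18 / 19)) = -157584 / 209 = -753.99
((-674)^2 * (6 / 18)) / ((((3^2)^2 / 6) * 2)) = 454276 / 81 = 5608.35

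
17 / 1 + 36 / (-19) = 287 / 19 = 15.11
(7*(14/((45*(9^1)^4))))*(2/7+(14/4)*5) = 581/98415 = 0.01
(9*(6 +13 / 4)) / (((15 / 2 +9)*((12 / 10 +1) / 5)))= 2775 / 242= 11.47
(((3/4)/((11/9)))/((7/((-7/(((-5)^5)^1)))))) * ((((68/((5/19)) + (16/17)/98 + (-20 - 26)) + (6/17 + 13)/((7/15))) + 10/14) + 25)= 29995947/572687500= 0.05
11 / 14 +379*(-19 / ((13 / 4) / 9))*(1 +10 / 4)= -12702421 / 182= -69793.52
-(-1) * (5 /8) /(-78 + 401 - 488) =-0.00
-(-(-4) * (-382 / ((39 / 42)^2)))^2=-89693062144 / 28561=-3140403.42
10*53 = 530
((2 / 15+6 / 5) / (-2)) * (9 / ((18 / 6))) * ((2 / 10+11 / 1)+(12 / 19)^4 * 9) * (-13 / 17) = 214008496 / 11077285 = 19.32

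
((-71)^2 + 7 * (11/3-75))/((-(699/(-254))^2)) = -879030500/1465803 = -599.69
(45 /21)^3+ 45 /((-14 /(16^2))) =-278865 /343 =-813.02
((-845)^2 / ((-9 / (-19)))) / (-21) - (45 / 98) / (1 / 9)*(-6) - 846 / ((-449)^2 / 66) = -19138564835548 / 266718123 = -71755.77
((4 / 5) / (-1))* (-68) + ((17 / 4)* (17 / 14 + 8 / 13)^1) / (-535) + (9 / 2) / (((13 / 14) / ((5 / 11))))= 242439961 / 4284280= 56.59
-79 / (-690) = 79 / 690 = 0.11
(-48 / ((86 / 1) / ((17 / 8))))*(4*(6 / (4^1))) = -306 / 43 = -7.12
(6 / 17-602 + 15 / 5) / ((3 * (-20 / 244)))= 620797 / 255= 2434.50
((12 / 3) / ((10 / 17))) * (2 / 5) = 68 / 25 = 2.72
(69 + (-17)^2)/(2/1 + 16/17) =3043/25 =121.72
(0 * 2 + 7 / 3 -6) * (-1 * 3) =11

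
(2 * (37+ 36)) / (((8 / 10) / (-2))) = -365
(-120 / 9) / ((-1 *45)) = 8 / 27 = 0.30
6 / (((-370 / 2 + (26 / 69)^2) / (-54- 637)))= 19739106 / 880109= 22.43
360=360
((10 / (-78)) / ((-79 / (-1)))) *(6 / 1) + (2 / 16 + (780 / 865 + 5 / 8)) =1166941 / 710684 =1.64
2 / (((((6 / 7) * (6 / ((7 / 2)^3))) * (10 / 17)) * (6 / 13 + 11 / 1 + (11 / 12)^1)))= 530621 / 231720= 2.29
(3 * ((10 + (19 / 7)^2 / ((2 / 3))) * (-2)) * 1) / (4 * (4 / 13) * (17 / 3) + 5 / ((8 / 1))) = -1930968 / 116179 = -16.62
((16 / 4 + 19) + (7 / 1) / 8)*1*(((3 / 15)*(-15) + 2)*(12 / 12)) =-191 / 8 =-23.88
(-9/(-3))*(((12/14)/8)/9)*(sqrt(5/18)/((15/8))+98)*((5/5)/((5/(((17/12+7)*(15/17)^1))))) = 5.21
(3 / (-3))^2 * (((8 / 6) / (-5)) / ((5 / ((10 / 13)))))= -8 / 195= -0.04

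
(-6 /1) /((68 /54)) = -81 /17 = -4.76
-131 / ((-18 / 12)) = 262 / 3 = 87.33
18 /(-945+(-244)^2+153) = 9 /29372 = 0.00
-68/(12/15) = -85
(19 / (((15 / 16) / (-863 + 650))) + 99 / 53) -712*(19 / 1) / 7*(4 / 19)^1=-8758919 / 1855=-4721.79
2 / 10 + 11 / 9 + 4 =244 / 45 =5.42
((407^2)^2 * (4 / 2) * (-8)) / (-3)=439033459216 / 3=146344486405.33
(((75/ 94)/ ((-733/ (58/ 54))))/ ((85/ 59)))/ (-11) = 0.00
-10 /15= -2 /3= -0.67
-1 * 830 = -830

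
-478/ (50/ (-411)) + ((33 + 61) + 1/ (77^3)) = 45917632632/ 11413325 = 4023.16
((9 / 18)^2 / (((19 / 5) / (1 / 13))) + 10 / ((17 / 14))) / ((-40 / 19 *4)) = -27681 / 28288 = -0.98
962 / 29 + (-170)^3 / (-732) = 35795296 / 5307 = 6744.92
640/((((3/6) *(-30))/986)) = -126208/3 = -42069.33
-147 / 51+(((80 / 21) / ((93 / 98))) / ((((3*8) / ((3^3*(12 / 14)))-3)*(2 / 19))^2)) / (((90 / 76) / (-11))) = -1297160935 / 1480343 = -876.26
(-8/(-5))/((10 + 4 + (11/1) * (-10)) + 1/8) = -64/3835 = -0.02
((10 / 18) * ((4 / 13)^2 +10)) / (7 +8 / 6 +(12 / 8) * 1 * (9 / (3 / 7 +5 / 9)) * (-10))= -105772 / 2430051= -0.04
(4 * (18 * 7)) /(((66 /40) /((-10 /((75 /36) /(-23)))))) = 370944 /11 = 33722.18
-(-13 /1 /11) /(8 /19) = 2.81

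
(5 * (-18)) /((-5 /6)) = 108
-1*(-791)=791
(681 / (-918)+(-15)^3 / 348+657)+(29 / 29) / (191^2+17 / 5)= 646.56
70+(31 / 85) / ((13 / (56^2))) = 174566 / 1105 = 157.98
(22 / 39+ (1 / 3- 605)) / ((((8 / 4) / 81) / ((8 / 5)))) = -508896 / 13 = -39145.85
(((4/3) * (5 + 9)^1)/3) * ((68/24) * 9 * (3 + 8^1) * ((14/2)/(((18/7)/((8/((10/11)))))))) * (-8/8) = -5644408/135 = -41810.43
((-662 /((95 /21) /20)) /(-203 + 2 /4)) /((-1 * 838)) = -18536 /1074735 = -0.02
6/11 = 0.55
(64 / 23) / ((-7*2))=-32 / 161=-0.20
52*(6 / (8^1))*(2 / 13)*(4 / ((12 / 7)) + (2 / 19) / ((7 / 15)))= 2042 / 133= 15.35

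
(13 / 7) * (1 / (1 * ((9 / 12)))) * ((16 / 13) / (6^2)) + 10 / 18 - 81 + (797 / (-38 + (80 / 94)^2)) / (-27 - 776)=-1003907319391 / 12496798314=-80.33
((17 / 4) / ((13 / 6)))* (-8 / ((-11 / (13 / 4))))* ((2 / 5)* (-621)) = -63342 / 55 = -1151.67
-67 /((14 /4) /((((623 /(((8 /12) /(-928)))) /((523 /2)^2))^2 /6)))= -38391055675392 /74818113841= -513.13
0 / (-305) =0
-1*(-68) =68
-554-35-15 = -604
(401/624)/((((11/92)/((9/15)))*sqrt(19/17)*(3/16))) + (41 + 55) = 36892*sqrt(323)/40755 + 96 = 112.27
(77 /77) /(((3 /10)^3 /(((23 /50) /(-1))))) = -460 /27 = -17.04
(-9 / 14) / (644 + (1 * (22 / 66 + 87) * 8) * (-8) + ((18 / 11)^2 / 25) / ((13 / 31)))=1061775 / 8167537952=0.00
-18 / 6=-3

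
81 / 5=16.20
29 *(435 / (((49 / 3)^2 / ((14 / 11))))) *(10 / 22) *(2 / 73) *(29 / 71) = 65850300 / 215110049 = 0.31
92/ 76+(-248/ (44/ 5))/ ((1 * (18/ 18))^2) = -5637/ 209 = -26.97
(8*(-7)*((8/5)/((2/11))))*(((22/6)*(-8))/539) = 2816/105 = 26.82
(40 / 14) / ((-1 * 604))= -5 / 1057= -0.00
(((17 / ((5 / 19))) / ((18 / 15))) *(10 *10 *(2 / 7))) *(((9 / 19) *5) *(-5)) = -127500 / 7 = -18214.29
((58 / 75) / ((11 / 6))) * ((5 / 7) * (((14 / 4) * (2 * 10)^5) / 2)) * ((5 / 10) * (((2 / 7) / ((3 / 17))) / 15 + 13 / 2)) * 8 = 30906112000 / 693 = 44597564.21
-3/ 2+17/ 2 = 7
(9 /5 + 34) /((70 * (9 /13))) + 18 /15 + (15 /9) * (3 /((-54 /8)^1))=11321 /9450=1.20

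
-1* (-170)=170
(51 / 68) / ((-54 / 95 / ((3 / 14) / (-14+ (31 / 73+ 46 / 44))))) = 76285 / 3380664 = 0.02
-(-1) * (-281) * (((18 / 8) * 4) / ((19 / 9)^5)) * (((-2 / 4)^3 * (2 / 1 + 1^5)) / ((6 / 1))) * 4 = 149334921 / 9904396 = 15.08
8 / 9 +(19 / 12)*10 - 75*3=-3749 / 18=-208.28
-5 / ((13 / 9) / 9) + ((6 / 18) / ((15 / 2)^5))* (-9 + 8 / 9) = -8303795993 / 266540625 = -31.15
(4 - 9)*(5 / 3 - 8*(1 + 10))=1295 / 3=431.67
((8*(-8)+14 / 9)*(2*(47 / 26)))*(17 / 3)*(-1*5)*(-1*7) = -15716330 / 351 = -44775.87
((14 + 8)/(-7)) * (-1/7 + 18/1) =-2750/49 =-56.12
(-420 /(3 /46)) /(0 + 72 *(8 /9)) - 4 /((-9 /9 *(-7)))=-5667 /56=-101.20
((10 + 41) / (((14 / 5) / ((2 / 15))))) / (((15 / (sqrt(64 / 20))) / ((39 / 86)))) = 442*sqrt(5) / 7525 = 0.13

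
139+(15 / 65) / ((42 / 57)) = 25355 / 182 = 139.31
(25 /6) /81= 25 /486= 0.05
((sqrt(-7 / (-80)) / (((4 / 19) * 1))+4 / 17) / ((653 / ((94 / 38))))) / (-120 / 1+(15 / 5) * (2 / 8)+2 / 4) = -47 * sqrt(35) / 6203500 - 752 / 100186525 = -0.00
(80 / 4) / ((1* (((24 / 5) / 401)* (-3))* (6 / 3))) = -10025 / 36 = -278.47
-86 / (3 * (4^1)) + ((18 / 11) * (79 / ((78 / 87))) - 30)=91825 / 858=107.02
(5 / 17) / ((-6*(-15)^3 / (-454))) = -0.01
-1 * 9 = -9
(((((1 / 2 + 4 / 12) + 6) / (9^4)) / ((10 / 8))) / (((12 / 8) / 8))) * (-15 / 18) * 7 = -4592 / 177147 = -0.03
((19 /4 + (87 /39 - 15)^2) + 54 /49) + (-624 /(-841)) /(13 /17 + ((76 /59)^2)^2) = 1138021920534468709 /6729230455309180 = 169.12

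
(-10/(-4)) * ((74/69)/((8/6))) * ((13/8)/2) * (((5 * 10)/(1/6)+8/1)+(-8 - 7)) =704665/1472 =478.71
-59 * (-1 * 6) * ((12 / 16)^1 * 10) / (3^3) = 295 / 3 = 98.33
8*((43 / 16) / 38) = 43 / 76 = 0.57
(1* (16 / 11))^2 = 256 / 121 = 2.12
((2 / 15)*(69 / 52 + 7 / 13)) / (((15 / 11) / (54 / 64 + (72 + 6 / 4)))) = 65087 / 4800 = 13.56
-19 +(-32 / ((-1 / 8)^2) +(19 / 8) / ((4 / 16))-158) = -4431 / 2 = -2215.50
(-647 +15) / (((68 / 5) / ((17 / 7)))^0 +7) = -79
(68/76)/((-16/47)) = -2.63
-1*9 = -9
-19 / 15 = -1.27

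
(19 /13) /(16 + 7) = 19 /299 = 0.06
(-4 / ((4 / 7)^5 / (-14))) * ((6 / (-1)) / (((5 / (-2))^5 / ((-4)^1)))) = -705894 / 3125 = -225.89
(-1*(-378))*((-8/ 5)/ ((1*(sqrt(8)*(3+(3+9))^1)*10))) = -126*sqrt(2)/ 125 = -1.43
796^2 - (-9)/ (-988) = 626012599/ 988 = 633615.99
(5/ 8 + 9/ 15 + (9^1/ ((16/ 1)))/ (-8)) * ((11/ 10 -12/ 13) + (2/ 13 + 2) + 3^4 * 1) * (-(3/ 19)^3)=-216150849/ 570668800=-0.38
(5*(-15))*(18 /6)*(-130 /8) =14625 /4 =3656.25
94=94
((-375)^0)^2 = 1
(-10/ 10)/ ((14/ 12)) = -6/ 7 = -0.86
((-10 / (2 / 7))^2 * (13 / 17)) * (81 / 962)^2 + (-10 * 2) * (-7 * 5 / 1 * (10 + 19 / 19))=9326546425 / 1210196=7706.64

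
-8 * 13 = -104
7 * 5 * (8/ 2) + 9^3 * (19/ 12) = 5177/ 4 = 1294.25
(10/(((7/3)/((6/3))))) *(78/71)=4680/497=9.42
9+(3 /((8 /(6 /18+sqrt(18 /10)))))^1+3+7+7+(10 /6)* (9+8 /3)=9* sqrt(5) /40+3281 /72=46.07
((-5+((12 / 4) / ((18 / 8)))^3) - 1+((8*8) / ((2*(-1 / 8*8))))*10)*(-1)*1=8738 / 27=323.63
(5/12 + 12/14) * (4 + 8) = 15.29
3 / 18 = 0.17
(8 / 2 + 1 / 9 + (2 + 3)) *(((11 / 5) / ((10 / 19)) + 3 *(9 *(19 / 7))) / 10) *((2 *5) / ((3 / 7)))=1111633 / 675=1646.86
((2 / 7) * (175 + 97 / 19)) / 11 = 6844 / 1463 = 4.68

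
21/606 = 7/202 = 0.03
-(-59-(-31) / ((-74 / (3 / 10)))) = 43753 / 740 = 59.13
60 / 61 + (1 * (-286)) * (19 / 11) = -30074 / 61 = -493.02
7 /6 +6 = 43 /6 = 7.17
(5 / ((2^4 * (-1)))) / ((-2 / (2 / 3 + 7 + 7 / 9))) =95 / 72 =1.32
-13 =-13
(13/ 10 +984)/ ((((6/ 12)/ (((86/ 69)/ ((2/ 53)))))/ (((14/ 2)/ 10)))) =157184909/ 3450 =45560.84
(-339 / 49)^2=114921 / 2401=47.86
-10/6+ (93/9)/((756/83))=-1207/2268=-0.53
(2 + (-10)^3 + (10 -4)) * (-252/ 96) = 2604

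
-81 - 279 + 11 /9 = -3229 /9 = -358.78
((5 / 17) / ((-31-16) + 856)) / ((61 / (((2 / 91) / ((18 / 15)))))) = 25 / 229028709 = 0.00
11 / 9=1.22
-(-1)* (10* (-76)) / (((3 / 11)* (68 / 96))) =-66880 / 17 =-3934.12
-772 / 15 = -51.47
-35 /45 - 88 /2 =-403 /9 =-44.78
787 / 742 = 1.06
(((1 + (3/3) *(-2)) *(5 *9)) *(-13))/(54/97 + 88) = 11349/1718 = 6.61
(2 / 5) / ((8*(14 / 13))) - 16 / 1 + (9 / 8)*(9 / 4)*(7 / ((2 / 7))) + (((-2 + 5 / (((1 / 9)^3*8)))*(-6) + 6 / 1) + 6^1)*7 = -42385701 / 2240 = -18922.19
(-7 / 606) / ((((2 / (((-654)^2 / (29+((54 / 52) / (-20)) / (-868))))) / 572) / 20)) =-1288312984358400 / 1322036167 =-974491.48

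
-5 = -5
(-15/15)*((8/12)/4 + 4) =-25/6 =-4.17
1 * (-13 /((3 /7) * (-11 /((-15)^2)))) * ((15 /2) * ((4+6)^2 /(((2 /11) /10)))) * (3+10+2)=383906250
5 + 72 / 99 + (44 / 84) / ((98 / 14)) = 9382 / 1617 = 5.80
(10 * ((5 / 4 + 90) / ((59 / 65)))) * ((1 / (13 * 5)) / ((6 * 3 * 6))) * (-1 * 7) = -1.00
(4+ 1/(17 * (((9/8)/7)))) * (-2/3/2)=-1.46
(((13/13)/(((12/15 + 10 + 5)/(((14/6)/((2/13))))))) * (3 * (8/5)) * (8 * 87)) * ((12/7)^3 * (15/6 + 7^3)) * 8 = 172859940864/3871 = 44655112.60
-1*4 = -4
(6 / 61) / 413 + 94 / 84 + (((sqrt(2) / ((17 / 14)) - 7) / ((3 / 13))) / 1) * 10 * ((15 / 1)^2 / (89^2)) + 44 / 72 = -12367035505 / 1795983777 + 136500 * sqrt(2) / 134657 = -5.45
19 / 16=1.19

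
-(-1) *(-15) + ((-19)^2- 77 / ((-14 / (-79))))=-177 / 2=-88.50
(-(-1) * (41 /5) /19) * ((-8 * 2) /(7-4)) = -656 /285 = -2.30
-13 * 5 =-65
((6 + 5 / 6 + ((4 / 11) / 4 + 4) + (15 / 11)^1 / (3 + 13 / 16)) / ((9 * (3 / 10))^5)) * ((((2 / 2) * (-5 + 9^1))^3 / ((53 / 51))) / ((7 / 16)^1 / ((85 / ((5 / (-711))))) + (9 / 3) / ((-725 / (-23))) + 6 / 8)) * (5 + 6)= 726296119040000000 / 11524162439467719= 63.02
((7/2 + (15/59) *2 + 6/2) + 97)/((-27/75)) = -102275/354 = -288.91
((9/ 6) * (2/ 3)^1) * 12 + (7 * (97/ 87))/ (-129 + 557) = 447511/ 37236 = 12.02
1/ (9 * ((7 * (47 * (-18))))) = -0.00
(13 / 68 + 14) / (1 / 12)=2895 / 17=170.29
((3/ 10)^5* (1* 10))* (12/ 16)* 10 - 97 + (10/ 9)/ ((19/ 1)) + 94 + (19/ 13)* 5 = 40444567/ 8892000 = 4.55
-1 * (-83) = 83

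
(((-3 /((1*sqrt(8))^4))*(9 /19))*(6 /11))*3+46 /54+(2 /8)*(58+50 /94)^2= 341975141111 /398892384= 857.31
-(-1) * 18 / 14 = 9 / 7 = 1.29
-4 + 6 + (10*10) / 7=114 / 7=16.29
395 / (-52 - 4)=-395 / 56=-7.05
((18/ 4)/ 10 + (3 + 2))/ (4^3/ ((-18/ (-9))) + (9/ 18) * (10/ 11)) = 1199/ 7140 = 0.17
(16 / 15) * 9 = 48 / 5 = 9.60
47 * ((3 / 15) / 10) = 0.94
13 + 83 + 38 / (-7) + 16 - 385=-1949 / 7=-278.43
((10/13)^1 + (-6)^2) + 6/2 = 517/13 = 39.77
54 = 54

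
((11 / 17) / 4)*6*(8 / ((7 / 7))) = 132 / 17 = 7.76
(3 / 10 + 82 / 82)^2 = 169 / 100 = 1.69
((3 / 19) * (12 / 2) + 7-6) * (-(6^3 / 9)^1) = -888 / 19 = -46.74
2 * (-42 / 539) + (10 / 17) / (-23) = -5462 / 30107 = -0.18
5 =5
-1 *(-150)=150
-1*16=-16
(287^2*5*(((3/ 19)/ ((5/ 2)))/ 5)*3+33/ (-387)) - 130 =189666623/ 12255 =15476.67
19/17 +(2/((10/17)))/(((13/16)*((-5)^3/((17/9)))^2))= 1564383211/1398515625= 1.12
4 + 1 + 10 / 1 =15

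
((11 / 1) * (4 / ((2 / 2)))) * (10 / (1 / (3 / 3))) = 440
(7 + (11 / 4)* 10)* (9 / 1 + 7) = 552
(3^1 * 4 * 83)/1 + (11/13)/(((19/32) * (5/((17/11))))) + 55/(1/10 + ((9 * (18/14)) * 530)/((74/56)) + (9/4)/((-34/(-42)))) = 71893999084392/72149963405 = 996.45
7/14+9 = 19/2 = 9.50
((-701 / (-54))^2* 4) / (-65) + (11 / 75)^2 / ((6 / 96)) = -59386517 / 5923125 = -10.03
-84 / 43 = -1.95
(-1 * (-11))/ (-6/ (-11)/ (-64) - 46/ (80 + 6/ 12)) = -27104/ 1429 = -18.97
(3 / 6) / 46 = 1 / 92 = 0.01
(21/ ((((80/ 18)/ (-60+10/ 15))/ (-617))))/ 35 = 494217/ 100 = 4942.17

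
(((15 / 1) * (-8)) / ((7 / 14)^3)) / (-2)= 480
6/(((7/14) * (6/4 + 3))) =8/3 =2.67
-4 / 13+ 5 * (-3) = -199 / 13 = -15.31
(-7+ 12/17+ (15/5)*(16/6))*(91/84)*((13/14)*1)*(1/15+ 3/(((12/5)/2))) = 53911/12240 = 4.40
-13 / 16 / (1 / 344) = -279.50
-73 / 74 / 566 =-73 / 41884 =-0.00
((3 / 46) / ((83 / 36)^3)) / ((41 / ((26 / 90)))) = 0.00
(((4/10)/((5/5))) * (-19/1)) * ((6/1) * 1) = -228/5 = -45.60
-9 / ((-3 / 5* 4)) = 3.75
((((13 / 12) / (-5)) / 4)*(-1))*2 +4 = 493 / 120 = 4.11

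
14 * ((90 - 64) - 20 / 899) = 326956 / 899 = 363.69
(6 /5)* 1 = 6 /5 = 1.20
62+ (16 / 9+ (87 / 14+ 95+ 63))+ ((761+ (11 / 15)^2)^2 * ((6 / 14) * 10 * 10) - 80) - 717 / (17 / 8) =3992855003101 / 160650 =24854372.88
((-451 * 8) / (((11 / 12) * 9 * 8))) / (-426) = 82 / 639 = 0.13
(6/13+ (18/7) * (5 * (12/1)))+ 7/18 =254113/1638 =155.14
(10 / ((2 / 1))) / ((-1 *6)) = -5 / 6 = -0.83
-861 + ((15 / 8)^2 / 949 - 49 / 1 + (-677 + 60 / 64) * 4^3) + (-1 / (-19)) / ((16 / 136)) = -50980184621 / 1153984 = -44177.55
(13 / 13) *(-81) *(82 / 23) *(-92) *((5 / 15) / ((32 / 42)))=23247 / 2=11623.50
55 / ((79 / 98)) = 5390 / 79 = 68.23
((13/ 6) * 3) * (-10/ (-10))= 13/ 2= 6.50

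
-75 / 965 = -15 / 193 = -0.08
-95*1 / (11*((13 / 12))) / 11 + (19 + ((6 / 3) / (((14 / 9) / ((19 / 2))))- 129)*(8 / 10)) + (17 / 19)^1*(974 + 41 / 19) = 3173025096 / 3974971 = 798.25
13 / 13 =1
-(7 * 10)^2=-4900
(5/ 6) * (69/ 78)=115/ 156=0.74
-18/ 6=-3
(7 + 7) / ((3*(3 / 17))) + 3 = 265 / 9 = 29.44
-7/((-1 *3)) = 7/3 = 2.33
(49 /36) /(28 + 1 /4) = 49 /1017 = 0.05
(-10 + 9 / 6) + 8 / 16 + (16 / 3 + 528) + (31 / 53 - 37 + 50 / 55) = 489.83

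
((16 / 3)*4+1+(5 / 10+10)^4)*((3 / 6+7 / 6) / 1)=2922575 / 144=20295.66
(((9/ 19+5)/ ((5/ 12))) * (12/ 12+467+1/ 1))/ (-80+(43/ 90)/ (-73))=-769099968/ 9987217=-77.01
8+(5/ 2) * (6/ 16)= 143/ 16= 8.94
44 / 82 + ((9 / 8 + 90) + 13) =34329 / 328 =104.66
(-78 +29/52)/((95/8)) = -6.52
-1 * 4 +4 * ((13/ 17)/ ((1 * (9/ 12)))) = 0.08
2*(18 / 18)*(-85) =-170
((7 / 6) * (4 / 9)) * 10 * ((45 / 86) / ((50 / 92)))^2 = 44436 / 9245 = 4.81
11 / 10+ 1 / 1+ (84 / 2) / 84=13 / 5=2.60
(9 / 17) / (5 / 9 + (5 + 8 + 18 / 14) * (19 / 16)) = 2268 / 75055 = 0.03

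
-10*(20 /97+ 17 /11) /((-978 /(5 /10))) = 3115 /347842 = 0.01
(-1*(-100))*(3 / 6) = 50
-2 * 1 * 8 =-16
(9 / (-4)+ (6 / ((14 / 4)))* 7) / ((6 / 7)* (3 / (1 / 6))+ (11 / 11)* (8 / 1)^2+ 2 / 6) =819 / 6700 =0.12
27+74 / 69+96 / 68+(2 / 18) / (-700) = 72628109 / 2463300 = 29.48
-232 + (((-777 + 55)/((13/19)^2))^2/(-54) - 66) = -34196927888/771147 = -44345.54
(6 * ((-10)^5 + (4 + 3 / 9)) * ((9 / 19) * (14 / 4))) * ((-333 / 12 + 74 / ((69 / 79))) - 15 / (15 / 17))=-39762521.73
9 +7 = 16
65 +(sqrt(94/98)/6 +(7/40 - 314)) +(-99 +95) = -252.66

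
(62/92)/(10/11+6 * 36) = 341/109756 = 0.00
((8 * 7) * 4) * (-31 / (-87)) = 79.82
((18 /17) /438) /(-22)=-3 /27302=-0.00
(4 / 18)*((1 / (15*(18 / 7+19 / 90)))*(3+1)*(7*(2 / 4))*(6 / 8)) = 98 / 1753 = 0.06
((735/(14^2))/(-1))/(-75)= 1/20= 0.05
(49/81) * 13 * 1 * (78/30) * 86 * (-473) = -336854518/405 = -831739.55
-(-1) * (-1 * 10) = -10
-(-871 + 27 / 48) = 13927 / 16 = 870.44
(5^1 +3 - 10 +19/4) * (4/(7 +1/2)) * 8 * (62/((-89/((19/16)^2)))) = -123101/10680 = -11.53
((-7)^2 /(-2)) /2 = -12.25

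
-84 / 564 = -7 / 47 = -0.15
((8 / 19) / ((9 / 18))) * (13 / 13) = 16 / 19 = 0.84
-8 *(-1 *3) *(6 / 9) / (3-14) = -16 / 11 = -1.45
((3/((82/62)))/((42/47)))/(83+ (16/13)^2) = 246233/8198442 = 0.03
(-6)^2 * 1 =36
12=12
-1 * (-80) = 80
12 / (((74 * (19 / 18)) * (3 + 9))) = 9 / 703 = 0.01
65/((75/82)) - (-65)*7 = 7891/15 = 526.07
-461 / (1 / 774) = -356814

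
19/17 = 1.12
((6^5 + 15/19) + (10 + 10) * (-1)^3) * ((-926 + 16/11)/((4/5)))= -3747111075/418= -8964380.56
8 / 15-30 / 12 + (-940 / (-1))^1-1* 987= -1469 / 30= -48.97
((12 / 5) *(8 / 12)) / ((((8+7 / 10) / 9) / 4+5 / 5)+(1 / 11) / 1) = 2112 / 1759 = 1.20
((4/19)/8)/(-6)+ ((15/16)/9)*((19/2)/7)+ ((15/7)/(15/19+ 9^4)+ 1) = 100578461/88435424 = 1.14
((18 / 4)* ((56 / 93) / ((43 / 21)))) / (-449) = -1764 / 598517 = -0.00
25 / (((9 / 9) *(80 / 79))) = 395 / 16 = 24.69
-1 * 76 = -76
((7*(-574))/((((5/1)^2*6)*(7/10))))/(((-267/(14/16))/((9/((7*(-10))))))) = -0.02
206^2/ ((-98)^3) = -10609/ 235298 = -0.05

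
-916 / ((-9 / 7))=6412 / 9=712.44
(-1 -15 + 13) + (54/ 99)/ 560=-9237/ 3080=-3.00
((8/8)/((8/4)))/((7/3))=3/14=0.21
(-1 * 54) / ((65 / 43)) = -2322 / 65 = -35.72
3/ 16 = 0.19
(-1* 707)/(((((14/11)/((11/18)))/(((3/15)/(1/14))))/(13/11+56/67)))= -11564399/6030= -1917.81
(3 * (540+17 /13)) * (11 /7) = 232221 /91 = 2551.88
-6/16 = -3/8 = -0.38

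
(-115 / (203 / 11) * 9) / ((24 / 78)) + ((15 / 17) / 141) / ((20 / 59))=-59122009 / 324394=-182.25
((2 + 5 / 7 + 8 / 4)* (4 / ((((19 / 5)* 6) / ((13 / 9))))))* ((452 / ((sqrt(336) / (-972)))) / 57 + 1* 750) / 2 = 178750 / 399-969540* sqrt(21) / 17689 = 196.82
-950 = -950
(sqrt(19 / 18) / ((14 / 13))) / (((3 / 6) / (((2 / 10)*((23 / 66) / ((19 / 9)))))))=299*sqrt(38) / 29260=0.06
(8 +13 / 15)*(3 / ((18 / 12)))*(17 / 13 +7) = 9576 / 65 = 147.32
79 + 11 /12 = 959 /12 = 79.92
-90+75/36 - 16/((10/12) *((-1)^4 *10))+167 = 23149/300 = 77.16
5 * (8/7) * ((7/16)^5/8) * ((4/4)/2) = 12005/2097152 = 0.01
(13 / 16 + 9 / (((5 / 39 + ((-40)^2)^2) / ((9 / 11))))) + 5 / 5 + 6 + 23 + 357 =6814579591819 / 17571840880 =387.81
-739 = -739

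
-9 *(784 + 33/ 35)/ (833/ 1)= -247257/ 29155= -8.48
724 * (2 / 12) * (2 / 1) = 724 / 3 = 241.33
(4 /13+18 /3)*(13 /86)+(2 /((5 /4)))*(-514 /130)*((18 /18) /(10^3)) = 1654574 /1746875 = 0.95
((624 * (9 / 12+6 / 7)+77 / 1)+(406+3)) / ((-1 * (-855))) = 1158 / 665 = 1.74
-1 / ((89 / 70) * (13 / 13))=-70 / 89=-0.79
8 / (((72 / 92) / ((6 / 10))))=92 / 15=6.13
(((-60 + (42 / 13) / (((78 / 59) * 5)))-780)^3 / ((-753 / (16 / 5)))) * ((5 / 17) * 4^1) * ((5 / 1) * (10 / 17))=45694049312975821184 / 5251978470765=8700349.70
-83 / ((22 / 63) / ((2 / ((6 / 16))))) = -13944 / 11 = -1267.64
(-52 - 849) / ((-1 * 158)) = 901 / 158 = 5.70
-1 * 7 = -7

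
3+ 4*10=43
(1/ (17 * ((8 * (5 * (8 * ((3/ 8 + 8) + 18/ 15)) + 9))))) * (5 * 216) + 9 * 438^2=11506035879/ 6664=1726596.02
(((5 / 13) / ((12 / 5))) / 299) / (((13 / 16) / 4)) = 400 / 151593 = 0.00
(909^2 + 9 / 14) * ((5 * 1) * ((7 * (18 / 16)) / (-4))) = -520557435 / 64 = -8133709.92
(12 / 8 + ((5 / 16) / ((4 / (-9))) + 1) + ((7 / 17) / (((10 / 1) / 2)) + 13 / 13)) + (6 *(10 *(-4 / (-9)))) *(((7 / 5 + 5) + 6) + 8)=546.88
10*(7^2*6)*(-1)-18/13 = -38238/13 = -2941.38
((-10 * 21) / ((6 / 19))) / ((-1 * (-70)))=-19 / 2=-9.50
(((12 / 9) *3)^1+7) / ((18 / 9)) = 11 / 2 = 5.50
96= 96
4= 4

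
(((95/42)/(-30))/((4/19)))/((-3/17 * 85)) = 0.02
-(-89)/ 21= 89/ 21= 4.24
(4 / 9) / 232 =1 / 522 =0.00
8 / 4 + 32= 34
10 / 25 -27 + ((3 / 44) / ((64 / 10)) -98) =-877109 / 7040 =-124.59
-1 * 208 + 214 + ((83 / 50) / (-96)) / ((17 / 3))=163117 / 27200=6.00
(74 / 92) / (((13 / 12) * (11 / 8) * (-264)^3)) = -37 / 1260765792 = -0.00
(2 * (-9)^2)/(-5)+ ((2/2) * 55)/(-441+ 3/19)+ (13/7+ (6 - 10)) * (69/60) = -10257389/293160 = -34.99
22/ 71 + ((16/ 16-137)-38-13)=-13255/ 71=-186.69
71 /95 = 0.75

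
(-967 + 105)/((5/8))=-6896/5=-1379.20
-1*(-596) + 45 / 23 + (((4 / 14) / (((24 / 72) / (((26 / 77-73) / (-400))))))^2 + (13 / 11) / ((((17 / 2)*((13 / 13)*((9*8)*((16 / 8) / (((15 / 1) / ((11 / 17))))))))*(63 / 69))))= 57540400094143 / 96220555200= 598.01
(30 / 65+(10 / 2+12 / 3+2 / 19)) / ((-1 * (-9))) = 2363 / 2223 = 1.06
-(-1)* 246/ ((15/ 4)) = 328/ 5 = 65.60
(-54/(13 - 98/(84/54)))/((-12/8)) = -18/25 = -0.72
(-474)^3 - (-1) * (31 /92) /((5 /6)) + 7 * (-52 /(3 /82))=-73489397321 /690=-106506372.93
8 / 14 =4 / 7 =0.57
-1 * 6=-6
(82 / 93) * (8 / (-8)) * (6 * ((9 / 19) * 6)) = -8856 / 589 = -15.04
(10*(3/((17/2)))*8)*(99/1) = 2795.29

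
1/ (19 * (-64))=-1/ 1216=-0.00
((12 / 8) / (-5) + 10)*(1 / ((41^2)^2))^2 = 97 / 79849252291210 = 0.00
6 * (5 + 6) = 66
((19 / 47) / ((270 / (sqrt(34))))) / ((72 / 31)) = 589 *sqrt(34) / 913680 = 0.00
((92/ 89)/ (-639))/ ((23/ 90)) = -40/ 6319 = -0.01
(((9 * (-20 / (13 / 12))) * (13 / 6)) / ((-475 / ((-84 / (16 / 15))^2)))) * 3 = 535815 / 38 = 14100.39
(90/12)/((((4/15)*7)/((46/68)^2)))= 119025/64736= 1.84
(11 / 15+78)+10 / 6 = 402 / 5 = 80.40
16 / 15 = 1.07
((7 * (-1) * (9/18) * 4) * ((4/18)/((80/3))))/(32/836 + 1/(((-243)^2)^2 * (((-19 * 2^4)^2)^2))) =-27298002420530823168/8956282407282840145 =-3.05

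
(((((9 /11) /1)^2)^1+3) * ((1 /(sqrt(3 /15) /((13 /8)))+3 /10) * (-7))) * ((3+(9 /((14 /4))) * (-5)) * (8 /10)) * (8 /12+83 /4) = 3936726 /3025+8529573 * sqrt(5) /1210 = 17063.96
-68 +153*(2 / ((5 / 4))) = 884 / 5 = 176.80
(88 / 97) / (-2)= -0.45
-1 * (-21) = 21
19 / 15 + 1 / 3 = 1.60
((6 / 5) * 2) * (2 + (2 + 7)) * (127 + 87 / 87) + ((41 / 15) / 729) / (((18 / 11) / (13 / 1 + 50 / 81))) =3379.23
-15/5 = -3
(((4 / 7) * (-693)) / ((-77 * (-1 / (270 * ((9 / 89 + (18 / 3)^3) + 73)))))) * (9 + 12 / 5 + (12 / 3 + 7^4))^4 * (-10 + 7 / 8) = 277879303180766679612192 / 2225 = 124889574463265923421.21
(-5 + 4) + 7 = 6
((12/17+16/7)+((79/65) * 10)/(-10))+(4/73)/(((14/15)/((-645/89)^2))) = 21735571937/4472632255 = 4.86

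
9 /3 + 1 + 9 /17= 77 /17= 4.53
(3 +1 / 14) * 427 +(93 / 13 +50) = 35585 / 26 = 1368.65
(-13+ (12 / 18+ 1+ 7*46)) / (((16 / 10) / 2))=1165 / 3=388.33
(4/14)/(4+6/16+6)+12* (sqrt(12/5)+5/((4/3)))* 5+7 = 24* sqrt(15)+134808/581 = 324.98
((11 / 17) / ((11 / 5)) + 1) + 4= 5.29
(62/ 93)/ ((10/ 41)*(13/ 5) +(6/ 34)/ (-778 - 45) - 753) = -573631/ 647370750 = -0.00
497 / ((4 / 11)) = 5467 / 4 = 1366.75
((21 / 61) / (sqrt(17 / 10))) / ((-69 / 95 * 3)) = -665 * sqrt(170) / 71553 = -0.12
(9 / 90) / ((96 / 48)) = 1 / 20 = 0.05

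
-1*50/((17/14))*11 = -7700/17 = -452.94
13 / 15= 0.87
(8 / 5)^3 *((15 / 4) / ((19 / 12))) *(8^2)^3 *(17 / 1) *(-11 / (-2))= 112944218112 / 475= 237777301.29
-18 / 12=-3 / 2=-1.50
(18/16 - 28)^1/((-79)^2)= -215/49928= -0.00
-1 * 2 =-2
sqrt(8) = 2*sqrt(2) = 2.83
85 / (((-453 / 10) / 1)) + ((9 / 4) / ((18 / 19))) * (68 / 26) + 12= 16.34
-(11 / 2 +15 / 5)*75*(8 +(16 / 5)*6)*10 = -173400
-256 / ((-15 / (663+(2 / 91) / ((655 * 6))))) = 30349912576 / 2682225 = 11315.20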